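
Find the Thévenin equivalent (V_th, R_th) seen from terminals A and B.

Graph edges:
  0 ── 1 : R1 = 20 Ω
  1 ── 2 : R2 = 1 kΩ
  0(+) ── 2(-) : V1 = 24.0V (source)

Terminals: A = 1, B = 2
Step 1 — V_th is the open-circuit voltage V_A - V_B (nothing connected across the terminals).
Nodal analysis, taking node 2 as the 0 V reference.
Source V1 fixes V_0 = 24 V.
KCL at each unknown node (sum of currents leaving = 0; resistances in Ω):
  Node 1: (V_1 - 24)/20 + (V_1 - 0)/1000 = 0
Collecting terms: 0.051 × V_1 = 1.2  =>  V_1 = 23.53 V
V_th = V_1 - V_2 = 23.53 - 0 = 23.53 V
Step 2 — R_th: zero the source — replace V1 by a short circuit (node 2 merges into node 0) — and find the resistance seen between A (node 1) and B (node 0).
Reduce the network between node 1 (A) and node 0 (B) by series/parallel combination:
  Rp1 = R1 ‖ R2 (parallel, both between nodes 0 and 1) = 1/(1/20 + 1/1000) = 19.61 Ω
R_th = 19.61 Ω

Final answer: V_th = 23.53 V, R_th = 19.61 Ω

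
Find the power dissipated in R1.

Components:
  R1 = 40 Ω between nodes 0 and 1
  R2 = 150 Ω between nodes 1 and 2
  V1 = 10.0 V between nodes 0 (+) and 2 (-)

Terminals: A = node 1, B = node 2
Nodal analysis, taking node 2 as the 0 V reference.
Source V1 fixes V_0 = 10 V.
KCL at each unknown node (sum of currents leaving = 0; resistances in Ω):
  Node 1: (V_1 - 10)/40 + (V_1 - 0)/150 = 0
Collecting terms: 0.03167 × V_1 = 0.25  =>  V_1 = 7.895 V
I_R1 = (V_0 - V_1)/R1 = (10 - 7.895)/40 = 0.05263 A
P_R1 = I_R1² × R1 = (0.05263)² × 40 = 0.1108 W

Final answer: 0.1108 W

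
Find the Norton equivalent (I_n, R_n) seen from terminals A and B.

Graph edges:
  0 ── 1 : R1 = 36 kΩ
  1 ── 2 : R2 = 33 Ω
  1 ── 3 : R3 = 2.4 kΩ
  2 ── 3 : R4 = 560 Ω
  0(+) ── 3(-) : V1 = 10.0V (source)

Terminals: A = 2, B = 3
Find the Thévenin equivalent first; then I_n = V_th/R_th and R_n = R_th.
Step 1 — V_th is the open-circuit voltage V_A - V_B (nothing connected across the terminals).
Nodal analysis, taking node 3 as the 0 V reference.
Source V1 fixes V_0 = 10 V.
KCL at each unknown node (sum of currents leaving = 0; resistances in Ω):
  Node 1: (V_1 - 10)/36000 + (V_1 - V_2)/33 + (V_1 - 0)/2400 = 0
  Node 2: (V_2 - V_1)/33 + (V_2 - 0)/560 = 0
Collecting terms (coefficients in siemens):
  0.03075·V_1 - 0.0303·V_2 = 0.0002778
  0.03209·V_2 - 0.0303·V_1 = 0
Determinant D = (0.03075)(0.03209) - (-0.0303)(-0.0303) = 0.00006837
V_1 = [(0.0002778)(0.03209) - (-0.0303)(0)]/D = 0.1304 V
V_2 = [(0.03075)(0) - (0.0002778)(-0.0303)]/D = 0.1231 V
V_th = V_2 - V_3 = 0.1231 - 0 = 0.1231 V
Step 2 — R_th: zero the source — replace V1 by a short circuit (node 3 merges into node 0) — and find the resistance seen between A (node 2) and B (node 0).
Reduce the network between node 2 (A) and node 0 (B) by series/parallel combination:
  Rp1 = R1 ‖ R3 (parallel, both between nodes 0 and 1) = 1/(1/36000 + 1/2400) = 2250 Ω
  Rs1 = R2 + Rp1 (series, joined only at node 1) = 33 + 2250 = 2283 Ω
  Rp2 = R4 ‖ Rs1 (parallel, both between nodes 0 and 2) = 1/(1/560 + 1/2283) = 449.7 Ω
R_th = 449.7 Ω
I_n = V_th/R_th = 0.1231/449.7 = 0.0002738 A, and R_n = R_th = 449.7 Ω

Final answer: I_n = 0.0002738 A, R_n = 449.7 Ω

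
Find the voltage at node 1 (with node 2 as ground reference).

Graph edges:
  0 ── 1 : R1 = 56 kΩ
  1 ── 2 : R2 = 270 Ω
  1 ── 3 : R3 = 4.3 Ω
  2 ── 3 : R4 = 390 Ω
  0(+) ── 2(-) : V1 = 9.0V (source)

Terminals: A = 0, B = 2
Nodal analysis, taking node 2 as the 0 V reference.
Source V1 fixes V_0 = 9 V.
KCL at each unknown node (sum of currents leaving = 0; resistances in Ω):
  Node 1: (V_1 - 9)/56000 + (V_1 - 0)/270 + (V_1 - V_3)/4.3 = 0
  Node 3: (V_3 - V_1)/4.3 + (V_3 - 0)/390 = 0
Collecting terms (coefficients in siemens):
  0.2363·V_1 - 0.2326·V_3 = 0.0001607
  0.2351·V_3 - 0.2326·V_1 = 0
Determinant D = (0.2363)(0.2351) - (-0.2326)(-0.2326) = 0.001471
V_1 = [(0.0001607)(0.2351) - (-0.2326)(0)]/D = 0.02568 V
V_3 = [(0.2363)(0) - (0.0001607)(-0.2326)]/D = 0.0254 V
The requested potential is V_1 = 0.02568 V.

Final answer: V_1 = 0.02568 V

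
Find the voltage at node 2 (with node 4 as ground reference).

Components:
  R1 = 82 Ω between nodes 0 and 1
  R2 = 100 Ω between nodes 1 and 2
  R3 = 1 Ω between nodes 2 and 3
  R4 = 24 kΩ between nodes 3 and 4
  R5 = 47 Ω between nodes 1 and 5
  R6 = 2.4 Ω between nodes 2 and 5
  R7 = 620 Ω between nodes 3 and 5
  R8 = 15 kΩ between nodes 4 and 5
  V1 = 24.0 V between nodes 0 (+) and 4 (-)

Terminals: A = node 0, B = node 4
Nodal analysis, taking node 4 as the 0 V reference.
Source V1 fixes V_0 = 24 V.
KCL at each unknown node (sum of currents leaving = 0; resistances in Ω):
  Node 1: (V_1 - 24)/82 + (V_1 - V_2)/100 + (V_1 - V_5)/47 = 0
  Node 2: (V_2 - V_1)/100 + (V_2 - V_3)/1 + (V_2 - V_5)/2.4 = 0
  Node 3: (V_3 - V_2)/1 + (V_3 - 0)/24000 + (V_3 - V_5)/620 = 0
  Node 5: (V_5 - V_1)/47 + (V_5 - V_2)/2.4 + (V_5 - V_3)/620 + (V_5 - 0)/15000 = 0
Collecting terms (coefficients in siemens):
  0.04347·V_1 - 0.01·V_2 - 0.02128·V_5 = 0.2927
  1.427·V_2 - 0.01·V_1 - 1·V_3 - 0.4167·V_5 = 0
  1.002·V_3 - 1·V_2 - 0.001613·V_5 = 0
  0.4396·V_5 - 0.02128·V_1 - 0.4167·V_2 - 0.001613·V_3 = 0
Solving these 4 simultaneous equations (Gaussian elimination) gives:
  V_1 = 23.79 V, V_2 = 23.71 V, V_3 = 23.71 V, V_5 = 23.71 V
The requested potential is V_2 = 23.71 V.

Final answer: V_2 = 23.71 V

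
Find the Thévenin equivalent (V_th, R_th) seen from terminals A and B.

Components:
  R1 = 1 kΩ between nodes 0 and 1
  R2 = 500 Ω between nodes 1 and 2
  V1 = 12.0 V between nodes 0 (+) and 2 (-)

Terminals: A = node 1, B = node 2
Step 1 — V_th is the open-circuit voltage V_A - V_B (nothing connected across the terminals).
Nodal analysis, taking node 2 as the 0 V reference.
Source V1 fixes V_0 = 12 V.
KCL at each unknown node (sum of currents leaving = 0; resistances in Ω):
  Node 1: (V_1 - 12)/1000 + (V_1 - 0)/500 = 0
Collecting terms: 0.003 × V_1 = 0.012  =>  V_1 = 4 V
V_th = V_1 - V_2 = 4 - 0 = 4 V
Step 2 — R_th: zero the source — replace V1 by a short circuit (node 2 merges into node 0) — and find the resistance seen between A (node 1) and B (node 0).
Reduce the network between node 1 (A) and node 0 (B) by series/parallel combination:
  Rp1 = R1 ‖ R2 (parallel, both between nodes 0 and 1) = 1/(1/1000 + 1/500) = 333.3 Ω
R_th = 333.3 Ω

Final answer: V_th = 4 V, R_th = 333.3 Ω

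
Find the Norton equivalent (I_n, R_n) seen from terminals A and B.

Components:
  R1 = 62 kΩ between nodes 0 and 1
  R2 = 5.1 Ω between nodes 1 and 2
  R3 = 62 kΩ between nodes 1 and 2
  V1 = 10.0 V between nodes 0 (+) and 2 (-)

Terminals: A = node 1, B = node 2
Find the Thévenin equivalent first; then I_n = V_th/R_th and R_n = R_th.
Step 1 — V_th is the open-circuit voltage V_A - V_B (nothing connected across the terminals).
Nodal analysis, taking node 2 as the 0 V reference.
Source V1 fixes V_0 = 10 V.
KCL at each unknown node (sum of currents leaving = 0; resistances in Ω):
  Node 1: (V_1 - 10)/62000 + (V_1 - 0)/5.1 + (V_1 - 0)/62000 = 0
Collecting terms: 0.1961 × V_1 = 0.0001613  =>  V_1 = 0.0008224 V
V_th = V_1 - V_2 = 0.0008224 - 0 = 0.0008224 V
Step 2 — R_th: zero the source — replace V1 by a short circuit (node 2 merges into node 0) — and find the resistance seen between A (node 1) and B (node 0).
Reduce the network between node 1 (A) and node 0 (B) by series/parallel combination:
  Rp1 = R1 ‖ R2 ‖ R3 (parallel, all between nodes 0 and 1) = 1/(1/62000 + 1/5.1 + 1/62000) = 5.099 Ω
R_th = 5.099 Ω
I_n = V_th/R_th = 0.0008224/5.099 = 0.0001613 A, and R_n = R_th = 5.099 Ω

Final answer: I_n = 0.0001613 A, R_n = 5.099 Ω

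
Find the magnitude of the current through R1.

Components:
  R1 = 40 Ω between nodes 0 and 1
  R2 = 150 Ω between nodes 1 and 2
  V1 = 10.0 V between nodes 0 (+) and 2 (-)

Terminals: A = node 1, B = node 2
Nodal analysis, taking node 2 as the 0 V reference.
Source V1 fixes V_0 = 10 V.
KCL at each unknown node (sum of currents leaving = 0; resistances in Ω):
  Node 1: (V_1 - 10)/40 + (V_1 - 0)/150 = 0
Collecting terms: 0.03167 × V_1 = 0.25  =>  V_1 = 7.895 V
I_R1 = (V_0 - V_1)/R1 = (10 - 7.895)/40 = 0.05263 A
|I_R1| = 0.05263 A

Final answer: |I_R1| = 0.05263 A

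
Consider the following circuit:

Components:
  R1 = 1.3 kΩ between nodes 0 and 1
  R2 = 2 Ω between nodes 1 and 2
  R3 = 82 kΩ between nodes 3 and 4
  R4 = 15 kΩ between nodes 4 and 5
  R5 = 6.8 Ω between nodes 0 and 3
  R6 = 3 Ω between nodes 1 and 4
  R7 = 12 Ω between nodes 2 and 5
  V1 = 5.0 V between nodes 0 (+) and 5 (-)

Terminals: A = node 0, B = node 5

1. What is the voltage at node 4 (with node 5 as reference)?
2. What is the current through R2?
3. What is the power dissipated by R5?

Nodal analysis, taking node 5 as the 0 V reference.
Source V1 fixes V_0 = 5 V.
KCL at each unknown node (sum of currents leaving = 0; resistances in Ω):
  Node 1: (V_1 - 5)/1300 + (V_1 - V_2)/2 + (V_1 - V_4)/3 = 0
  Node 2: (V_2 - V_1)/2 + (V_2 - 0)/12 = 0
  Node 3: (V_3 - V_4)/82000 + (V_3 - 5)/6.8 = 0
  Node 4: (V_4 - V_3)/82000 + (V_4 - 0)/15000 + (V_4 - V_1)/3 = 0
Collecting terms (coefficients in siemens):
  0.8341·V_1 - 0.5·V_2 - 0.3333·V_4 = 0.003846
  0.5833·V_2 - 0.5·V_1 = 0
  0.1471·V_3 - 0.0000122·V_4 = 0.7353
  0.3334·V_4 - 0.3333·V_1 - 0.0000122·V_3 = 0
Solving these 4 simultaneous equations (Gaussian elimination) gives:
  V_1 = 0.05406 V, V_2 = 0.04634 V, V_3 = 5 V, V_4 = 0.05423 V
Part 1:
  Read off the nodal solution: V_4 = 0.05423 V
Part 2:
  I_R2 = (V_1 - V_2)/R2 = (0.05406 - 0.04634)/2 = 0.003861 A
  Magnitude: I_R2 = 0.003861 A
Part 3:
  I_R5 = (V_0 - V_3)/R5 = (5 - 5)/6.8 = 0.00006031 A
  P_R5 = I_R5² × R5 = (0.00006031)² × 6.8 = 0.00000002473 W

Final answers:
1. V_4 = 0.05423 V
2. I_R2 = 0.003861 A
3. P_R5 = 2.473e-08 W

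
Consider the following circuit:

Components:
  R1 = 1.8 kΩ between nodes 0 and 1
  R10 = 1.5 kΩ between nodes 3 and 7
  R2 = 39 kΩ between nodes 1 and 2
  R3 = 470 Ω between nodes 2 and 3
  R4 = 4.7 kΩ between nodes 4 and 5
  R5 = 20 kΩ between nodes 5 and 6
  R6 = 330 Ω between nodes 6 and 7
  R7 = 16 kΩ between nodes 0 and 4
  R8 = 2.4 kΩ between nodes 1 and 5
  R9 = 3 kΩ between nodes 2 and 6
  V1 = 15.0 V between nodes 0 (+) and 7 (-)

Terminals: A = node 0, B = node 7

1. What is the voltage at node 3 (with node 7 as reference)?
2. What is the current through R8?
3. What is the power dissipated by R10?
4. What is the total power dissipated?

Nodal analysis, taking node 7 as the 0 V reference.
Source V1 fixes V_0 = 15 V.
KCL at each unknown node (sum of currents leaving = 0; resistances in Ω):
  Node 1: (V_1 - 15)/1800 + (V_1 - V_2)/39000 + (V_1 - V_5)/2400 = 0
  Node 2: (V_2 - V_1)/39000 + (V_2 - V_3)/470 + (V_2 - V_6)/3000 = 0
  Node 3: (V_3 - V_2)/470 + (V_3 - 0)/1500 = 0
  Node 4: (V_4 - V_5)/4700 + (V_4 - 15)/16000 = 0
  Node 5: (V_5 - V_4)/4700 + (V_5 - V_6)/20000 + (V_5 - V_1)/2400 = 0
  Node 6: (V_6 - V_5)/20000 + (V_6 - 0)/330 + (V_6 - V_2)/3000 = 0
Collecting terms (coefficients in siemens):
  0.0009979·V_1 - 0.00002564·V_2 - 0.0004167·V_5 = 0.008333
  0.002487·V_2 - 0.00002564·V_1 - 0.002128·V_3 - 0.0003333·V_6 = 0
  0.002794·V_3 - 0.002128·V_2 = 0
  0.0002753·V_4 - 0.0002128·V_5 = 0.0009375
  0.0006794·V_5 - 0.0004167·V_1 - 0.0002128·V_4 - 0.00005·V_6 = 0
  0.003414·V_6 - 0.0003333·V_2 - 0.00005·V_5 = 0
Solving these 6 simultaneous equations (Gaussian elimination) gives:
  V_1 = 13.53 V, V_2 = 0.4885 V, V_3 = 0.3719 V, V_4 = 12.97 V
  V_5 = 12.38 V, V_6 = 0.229 V
Part 1:
  Read off the nodal solution: V_3 = 0.3719 V
Part 2:
  I_R8 = (V_1 - V_5)/R8 = (13.53 - 12.38)/2400 = 0.0004808 A
  Magnitude: I_R8 = 0.0004808 A
Part 3:
  I_R10 = (V_3 - V_7)/R10 = (0.3719 - 0)/1500 = 0.000248 A
  P_R10 = I_R10² × R10 = (0.000248)² × 1500 = 0.00009223 W
Part 4:
  Power in each resistor, P = (ΔV)²/R:
    P_R1 = (15 - 13.53)²/1800 = 0.001196 W
    P_R2 = (13.53 - 0.4885)²/39000 = 0.004363 W
    P_R3 = (0.4885 - 0.3719)²/470 = 0.0000289 W
    P_R4 = (12.97 - 12.38)²/4700 = 0.00007538 W
    P_R5 = (12.38 - 0.229)²/20000 = 0.00738 W
    P_R6 = (0.229 - 0)²/330 = 0.0001589 W
    P_R7 = (15 - 12.97)²/16000 = 0.0002566 W
    P_R8 = (13.53 - 12.38)²/2400 = 0.0005549 W
    P_R9 = (0.4885 - 0.229)²/3000 = 0.00002244 W
    P_R10 = (0.3719 - 0)²/1500 = 0.00009223 W
  P_total = P_R1 + P_R2 + P_R3 + P_R4 + P_R5 + P_R6 + P_R7 + P_R8 + P_R9 + P_R10 = 0.01413 W

Final answers:
1. V_3 = 0.3719 V
2. I_R8 = 0.0004808 A
3. P_R10 = 9.223e-05 W
4. P_total = 0.01413 W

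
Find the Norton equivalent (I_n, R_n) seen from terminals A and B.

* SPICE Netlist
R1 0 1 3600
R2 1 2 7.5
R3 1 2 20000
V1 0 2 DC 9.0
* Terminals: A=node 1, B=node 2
Find the Thévenin equivalent first; then I_n = V_th/R_th and R_n = R_th.
Step 1 — V_th is the open-circuit voltage V_A - V_B (nothing connected across the terminals).
Nodal analysis, taking node 2 as the 0 V reference.
Source V1 fixes V_0 = 9 V.
KCL at each unknown node (sum of currents leaving = 0; resistances in Ω):
  Node 1: (V_1 - 9)/3600 + (V_1 - 0)/7.5 + (V_1 - 0)/20000 = 0
Collecting terms: 0.1337 × V_1 = 0.0025  =>  V_1 = 0.0187 V
V_th = V_1 - V_2 = 0.0187 - 0 = 0.0187 V
Step 2 — R_th: zero the source — replace V1 by a short circuit (node 2 merges into node 0) — and find the resistance seen between A (node 1) and B (node 0).
Reduce the network between node 1 (A) and node 0 (B) by series/parallel combination:
  Rp1 = R1 ‖ R2 ‖ R3 (parallel, all between nodes 0 and 1) = 1/(1/3600 + 1/7.5 + 1/20000) = 7.482 Ω
R_th = 7.482 Ω
I_n = V_th/R_th = 0.0187/7.482 = 0.0025 A, and R_n = R_th = 7.482 Ω

Final answer: I_n = 0.0025 A, R_n = 7.482 Ω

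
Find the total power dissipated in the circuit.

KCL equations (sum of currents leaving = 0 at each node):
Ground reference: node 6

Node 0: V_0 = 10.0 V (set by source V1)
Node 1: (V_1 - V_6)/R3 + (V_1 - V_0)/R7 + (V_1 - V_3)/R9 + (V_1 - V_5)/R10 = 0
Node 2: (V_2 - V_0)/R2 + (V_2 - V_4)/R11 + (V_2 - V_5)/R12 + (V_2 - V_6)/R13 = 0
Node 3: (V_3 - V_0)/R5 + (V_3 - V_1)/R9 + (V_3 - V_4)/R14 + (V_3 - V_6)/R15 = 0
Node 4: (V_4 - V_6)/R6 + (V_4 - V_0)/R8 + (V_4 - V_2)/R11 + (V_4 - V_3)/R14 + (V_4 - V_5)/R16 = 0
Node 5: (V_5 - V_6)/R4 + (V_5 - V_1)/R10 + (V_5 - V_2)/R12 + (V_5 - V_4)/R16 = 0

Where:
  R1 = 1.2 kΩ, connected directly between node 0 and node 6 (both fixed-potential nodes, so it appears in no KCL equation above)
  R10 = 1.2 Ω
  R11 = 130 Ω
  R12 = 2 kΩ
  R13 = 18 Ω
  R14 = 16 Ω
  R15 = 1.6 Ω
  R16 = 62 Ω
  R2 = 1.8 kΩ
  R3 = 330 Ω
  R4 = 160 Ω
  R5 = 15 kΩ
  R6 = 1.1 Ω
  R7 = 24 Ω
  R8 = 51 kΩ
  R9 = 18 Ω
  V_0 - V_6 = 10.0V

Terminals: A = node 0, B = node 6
Nodal analysis, taking node 6 as the 0 V reference.
Source V1 fixes V_0 = 10 V.
KCL at each unknown node (sum of currents leaving = 0; resistances in Ω):
  Node 1: (V_1 - 0)/330 + (V_1 - 10)/24 + (V_1 - V_3)/18 + (V_1 - V_5)/1.2 = 0
  Node 2: (V_2 - 10)/1800 + (V_2 - V_4)/130 + (V_2 - V_5)/2000 + (V_2 - 0)/18 = 0
  Node 3: (V_3 - 10)/15000 + (V_3 - V_1)/18 + (V_3 - V_4)/16 + (V_3 - 0)/1.6 = 0
  Node 4: (V_4 - 0)/1.1 + (V_4 - 10)/51000 + (V_4 - V_2)/130 + (V_4 - V_3)/16 + (V_4 - V_5)/62 = 0
  Node 5: (V_5 - 0)/160 + (V_5 - V_1)/1.2 + (V_5 - V_2)/2000 + (V_5 - V_4)/62 = 0
Collecting terms (coefficients in siemens):
  0.9336·V_1 - 0.05556·V_3 - 0.8333·V_5 = 0.4167
  0.0643·V_2 - 0.007692·V_4 - 0.0005·V_5 = 0.005556
  0.7431·V_3 - 0.05556·V_1 - 0.0625·V_4 = 0.0006667
  0.9954·V_4 - 0.007692·V_2 - 0.0625·V_3 - 0.01613·V_5 = 0.0001961
  0.8562·V_5 - 0.8333·V_1 - 0.0005·V_2 - 0.01613·V_4 = 0
Solving these 5 simultaneous equations (Gaussian elimination) gives:
  V_1 = 3.534 V, V_2 = 0.122 V, V_3 = 0.2713 V, V_4 = 0.07393 V
  V_5 = 3.441 V
Power in each resistor, P = (ΔV)²/R:
  P_R1 = (10 - 0)²/1200 = 0.08333 W
  P_R2 = (10 - 0.122)²/1800 = 0.05421 W
  P_R3 = (3.534 - 0)²/330 = 0.03784 W
  P_R4 = (3.441 - 0)²/160 = 0.07399 W
  P_R5 = (10 - 0.2713)²/15000 = 0.00631 W
  P_R6 = (0.07393 - 0)²/1.1 = 0.004968 W
  P_R7 = (10 - 3.534)²/24 = 1.742 W
  P_R8 = (10 - 0.07393)²/51000 = 0.001932 W
  P_R9 = (3.534 - 0.2713)²/18 = 0.5913 W
  P_R10 = (3.534 - 3.441)²/1.2 = 0.007202 W
  P_R11 = (0.122 - 0.07393)²/130 = 0.00001777 W
  P_R12 = (0.122 - 3.441)²/2000 = 0.005507 W
  P_R13 = (0.122 - 0)²/18 = 0.0008268 W
  P_R14 = (0.2713 - 0.07393)²/16 = 0.002435 W
  P_R15 = (0.2713 - 0)²/1.6 = 0.046 W
  P_R16 = (0.07393 - 3.441)²/62 = 0.1828 W
P_total = P_R1 + P_R2 + P_R3 + P_R4 + P_R5 + P_R6 + P_R7 + P_R8 + P_R9 + P_R10 + P_R11 + P_R12 + P_R13 + P_R14 + P_R15 + P_R16 = 2.841 W

Final answer: 2.841 W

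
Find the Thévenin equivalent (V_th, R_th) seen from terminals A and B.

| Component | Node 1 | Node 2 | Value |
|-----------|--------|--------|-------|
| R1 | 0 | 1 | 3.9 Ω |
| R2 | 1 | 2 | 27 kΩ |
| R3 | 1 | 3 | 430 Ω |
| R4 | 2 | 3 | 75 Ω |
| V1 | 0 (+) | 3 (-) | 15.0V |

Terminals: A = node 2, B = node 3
Step 1 — V_th is the open-circuit voltage V_A - V_B (nothing connected across the terminals).
Nodal analysis, taking node 3 as the 0 V reference.
Source V1 fixes V_0 = 15 V.
KCL at each unknown node (sum of currents leaving = 0; resistances in Ω):
  Node 1: (V_1 - 15)/3.9 + (V_1 - V_2)/27000 + (V_1 - 0)/430 = 0
  Node 2: (V_2 - V_1)/27000 + (V_2 - 0)/75 = 0
Collecting terms (coefficients in siemens):
  0.2588·V_1 - 0.00003704·V_2 = 3.846
  0.01337·V_2 - 0.00003704·V_1 = 0
Determinant D = (0.2588)(0.01337) - (-0.00003704)(-0.00003704) = 0.00346
V_1 = [(3.846)(0.01337) - (-0.00003704)(0)]/D = 14.86 V
V_2 = [(0.2588)(0) - (3.846)(-0.00003704)]/D = 0.04117 V
V_th = V_2 - V_3 = 0.04117 - 0 = 0.04117 V
Step 2 — R_th: zero the source — replace V1 by a short circuit (node 3 merges into node 0) — and find the resistance seen between A (node 2) and B (node 0).
Reduce the network between node 2 (A) and node 0 (B) by series/parallel combination:
  Rp1 = R1 ‖ R3 (parallel, both between nodes 0 and 1) = 1/(1/3.9 + 1/430) = 3.865 Ω
  Rs1 = R2 + Rp1 (series, joined only at node 1) = 27000 + 3.865 = 27000 Ω
  Rp2 = R4 ‖ Rs1 (parallel, both between nodes 0 and 2) = 1/(1/75 + 1/27000) = 74.79 Ω
R_th = 74.79 Ω

Final answer: V_th = 0.04117 V, R_th = 74.79 Ω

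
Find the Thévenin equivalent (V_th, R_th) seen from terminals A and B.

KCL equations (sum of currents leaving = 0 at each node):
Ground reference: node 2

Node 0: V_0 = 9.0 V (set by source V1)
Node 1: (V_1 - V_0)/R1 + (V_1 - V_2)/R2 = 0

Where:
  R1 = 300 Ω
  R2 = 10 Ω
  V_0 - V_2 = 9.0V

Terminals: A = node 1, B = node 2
Step 1 — V_th is the open-circuit voltage V_A - V_B (nothing connected across the terminals).
Nodal analysis, taking node 2 as the 0 V reference.
Source V1 fixes V_0 = 9 V.
KCL at each unknown node (sum of currents leaving = 0; resistances in Ω):
  Node 1: (V_1 - 9)/300 + (V_1 - 0)/10 = 0
Collecting terms: 0.1033 × V_1 = 0.03  =>  V_1 = 0.2903 V
V_th = V_1 - V_2 = 0.2903 - 0 = 0.2903 V
Step 2 — R_th: zero the source — replace V1 by a short circuit (node 2 merges into node 0) — and find the resistance seen between A (node 1) and B (node 0).
Reduce the network between node 1 (A) and node 0 (B) by series/parallel combination:
  Rp1 = R1 ‖ R2 (parallel, both between nodes 0 and 1) = 1/(1/300 + 1/10) = 9.677 Ω
R_th = 9.677 Ω

Final answer: V_th = 0.2903 V, R_th = 9.677 Ω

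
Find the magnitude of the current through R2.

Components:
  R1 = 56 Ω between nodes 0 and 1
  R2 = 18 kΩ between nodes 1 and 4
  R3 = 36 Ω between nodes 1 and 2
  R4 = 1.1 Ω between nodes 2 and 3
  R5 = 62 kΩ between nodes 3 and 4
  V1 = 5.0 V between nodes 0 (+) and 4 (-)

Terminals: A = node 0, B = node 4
Nodal analysis, taking node 4 as the 0 V reference.
Source V1 fixes V_0 = 5 V.
KCL at each unknown node (sum of currents leaving = 0; resistances in Ω):
  Node 1: (V_1 - 5)/56 + (V_1 - 0)/18000 + (V_1 - V_2)/36 = 0
  Node 2: (V_2 - V_1)/36 + (V_2 - V_3)/1.1 = 0
  Node 3: (V_3 - V_2)/1.1 + (V_3 - 0)/62000 = 0
Collecting terms (coefficients in siemens):
  0.04569·V_1 - 0.02778·V_2 = 0.08929
  0.9369·V_2 - 0.02778·V_1 - 0.9091·V_3 = 0
  0.9091·V_3 - 0.9091·V_2 = 0
Solving these 3 simultaneous equations (Gaussian elimination) gives:
  V_1 = 4.98 V, V_2 = 4.977 V, V_3 = 4.977 V
I_R2 = (V_1 - V_4)/R2 = (4.98 - 0)/18000 = 0.0002767 A
|I_R2| = 0.0002767 A

Final answer: |I_R2| = 0.0002767 A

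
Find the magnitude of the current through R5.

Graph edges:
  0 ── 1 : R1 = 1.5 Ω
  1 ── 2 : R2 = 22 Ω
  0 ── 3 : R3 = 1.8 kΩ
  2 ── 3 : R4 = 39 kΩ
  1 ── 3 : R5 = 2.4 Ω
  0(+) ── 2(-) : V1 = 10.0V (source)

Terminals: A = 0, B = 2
Nodal analysis, taking node 2 as the 0 V reference.
Source V1 fixes V_0 = 10 V.
KCL at each unknown node (sum of currents leaving = 0; resistances in Ω):
  Node 1: (V_1 - 10)/1.5 + (V_1 - 0)/22 + (V_1 - V_3)/2.4 = 0
  Node 3: (V_3 - 10)/1800 + (V_3 - 0)/39000 + (V_3 - V_1)/2.4 = 0
Collecting terms (coefficients in siemens):
  1.129·V_1 - 0.4167·V_3 = 6.667
  0.4172·V_3 - 0.4167·V_1 = 0.005556
Determinant D = (1.129)(0.4172) - (-0.4167)(-0.4167) = 0.2974
V_1 = [(6.667)(0.4172) - (-0.4167)(0.005556)]/D = 9.362 V
V_3 = [(1.129)(0.005556) - (6.667)(-0.4167)]/D = 9.362 V
I_R5 = (V_1 - V_3)/R5 = (9.362 - 9.362)/2.4 = -0.0001143 A
|I_R5| = 0.0001143 A

Final answer: |I_R5| = 0.0001143 A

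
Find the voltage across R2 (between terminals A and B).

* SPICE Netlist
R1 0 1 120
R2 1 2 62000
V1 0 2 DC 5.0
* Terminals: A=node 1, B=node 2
R1 and R2 are in series across V1 (node 0 → node 1 → node 2), and the output A–B is taken across R2, so this is a voltage divider.
Series current: I = V1/(R1 + R2) = 5/(120 + 62000) = 5/62120 = 0.00008049 A
V_R2 = I × R2 = V1 × R2/(R1 + R2) = 5 × 62000/62120 = 4.99 V

Final answer: 4.99 V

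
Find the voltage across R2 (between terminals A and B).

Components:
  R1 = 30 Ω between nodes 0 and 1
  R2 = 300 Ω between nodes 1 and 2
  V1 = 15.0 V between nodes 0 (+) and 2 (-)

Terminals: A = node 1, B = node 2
R1 and R2 are in series across V1 (node 0 → node 1 → node 2), and the output A–B is taken across R2, so this is a voltage divider.
Series current: I = V1/(R1 + R2) = 15/(30 + 300) = 15/330 = 0.04545 A
V_R2 = I × R2 = V1 × R2/(R1 + R2) = 15 × 300/330 = 13.64 V

Final answer: 13.64 V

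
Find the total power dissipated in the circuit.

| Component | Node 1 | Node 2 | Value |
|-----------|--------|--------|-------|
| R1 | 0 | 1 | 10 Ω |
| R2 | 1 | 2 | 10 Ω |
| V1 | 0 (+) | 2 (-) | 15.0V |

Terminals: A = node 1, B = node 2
Nodal analysis, taking node 2 as the 0 V reference.
Source V1 fixes V_0 = 15 V.
KCL at each unknown node (sum of currents leaving = 0; resistances in Ω):
  Node 1: (V_1 - 15)/10 + (V_1 - 0)/10 = 0
Collecting terms: 0.2 × V_1 = 1.5  =>  V_1 = 7.5 V
Power in each resistor, P = (ΔV)²/R:
  P_R1 = (15 - 7.5)²/10 = 5.625 W
  P_R2 = (7.5 - 0)²/10 = 5.625 W
P_total = P_R1 + P_R2 = 11.25 W

Final answer: 11.25 W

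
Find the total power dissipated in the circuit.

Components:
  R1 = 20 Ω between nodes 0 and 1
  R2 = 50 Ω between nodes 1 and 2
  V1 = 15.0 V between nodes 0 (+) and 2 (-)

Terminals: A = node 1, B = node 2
Nodal analysis, taking node 2 as the 0 V reference.
Source V1 fixes V_0 = 15 V.
KCL at each unknown node (sum of currents leaving = 0; resistances in Ω):
  Node 1: (V_1 - 15)/20 + (V_1 - 0)/50 = 0
Collecting terms: 0.07 × V_1 = 0.75  =>  V_1 = 10.71 V
Power in each resistor, P = (ΔV)²/R:
  P_R1 = (15 - 10.71)²/20 = 0.9184 W
  P_R2 = (10.71 - 0)²/50 = 2.296 W
P_total = P_R1 + P_R2 = 3.214 W

Final answer: 3.214 W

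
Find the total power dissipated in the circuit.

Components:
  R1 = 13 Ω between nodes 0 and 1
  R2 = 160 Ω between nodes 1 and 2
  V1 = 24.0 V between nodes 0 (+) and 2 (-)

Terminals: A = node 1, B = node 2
Nodal analysis, taking node 2 as the 0 V reference.
Source V1 fixes V_0 = 24 V.
KCL at each unknown node (sum of currents leaving = 0; resistances in Ω):
  Node 1: (V_1 - 24)/13 + (V_1 - 0)/160 = 0
Collecting terms: 0.08317 × V_1 = 1.846  =>  V_1 = 22.2 V
Power in each resistor, P = (ΔV)²/R:
  P_R1 = (24 - 22.2)²/13 = 0.2502 W
  P_R2 = (22.2 - 0)²/160 = 3.079 W
P_total = P_R1 + P_R2 = 3.329 W

Final answer: 3.329 W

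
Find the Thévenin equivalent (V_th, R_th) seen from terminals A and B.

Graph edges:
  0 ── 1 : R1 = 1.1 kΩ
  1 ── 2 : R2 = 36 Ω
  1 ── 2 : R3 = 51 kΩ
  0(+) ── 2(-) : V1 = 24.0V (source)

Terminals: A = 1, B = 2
Step 1 — V_th is the open-circuit voltage V_A - V_B (nothing connected across the terminals).
Nodal analysis, taking node 2 as the 0 V reference.
Source V1 fixes V_0 = 24 V.
KCL at each unknown node (sum of currents leaving = 0; resistances in Ω):
  Node 1: (V_1 - 24)/1100 + (V_1 - 0)/36 + (V_1 - 0)/51000 = 0
Collecting terms: 0.02871 × V_1 = 0.02182  =>  V_1 = 0.76 V
V_th = V_1 - V_2 = 0.76 - 0 = 0.76 V
Step 2 — R_th: zero the source — replace V1 by a short circuit (node 2 merges into node 0) — and find the resistance seen between A (node 1) and B (node 0).
Reduce the network between node 1 (A) and node 0 (B) by series/parallel combination:
  Rp1 = R1 ‖ R2 ‖ R3 (parallel, all between nodes 0 and 1) = 1/(1/1100 + 1/36 + 1/51000) = 34.84 Ω
R_th = 34.84 Ω

Final answer: V_th = 0.76 V, R_th = 34.84 Ω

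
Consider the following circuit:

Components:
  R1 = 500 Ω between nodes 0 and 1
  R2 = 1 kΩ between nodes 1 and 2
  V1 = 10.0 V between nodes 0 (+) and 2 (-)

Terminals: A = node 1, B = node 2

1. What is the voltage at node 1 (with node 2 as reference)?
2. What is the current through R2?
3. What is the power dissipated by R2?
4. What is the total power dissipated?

Nodal analysis, taking node 2 as the 0 V reference.
Source V1 fixes V_0 = 10 V.
KCL at each unknown node (sum of currents leaving = 0; resistances in Ω):
  Node 1: (V_1 - 10)/500 + (V_1 - 0)/1000 = 0
Collecting terms: 0.003 × V_1 = 0.02  =>  V_1 = 6.667 V
Part 1:
  Read off the nodal solution: V_1 = 6.667 V
Part 2:
  I_R2 = (V_1 - V_2)/R2 = (6.667 - 0)/1000 = 0.006667 A
  Magnitude: I_R2 = 0.006667 A
Part 3:
  I_R2 = (V_1 - V_2)/R2 = (6.667 - 0)/1000 = 0.006667 A
  P_R2 = I_R2² × R2 = (0.006667)² × 1000 = 0.04444 W
Part 4:
  Power in each resistor, P = (ΔV)²/R:
    P_R1 = (10 - 6.667)²/500 = 0.02222 W
    P_R2 = (6.667 - 0)²/1000 = 0.04444 W
  P_total = P_R1 + P_R2 = 0.06667 W

Final answers:
1. V_1 = 6.667 V
2. I_R2 = 0.006667 A
3. P_R2 = 0.04444 W
4. P_total = 0.06667 W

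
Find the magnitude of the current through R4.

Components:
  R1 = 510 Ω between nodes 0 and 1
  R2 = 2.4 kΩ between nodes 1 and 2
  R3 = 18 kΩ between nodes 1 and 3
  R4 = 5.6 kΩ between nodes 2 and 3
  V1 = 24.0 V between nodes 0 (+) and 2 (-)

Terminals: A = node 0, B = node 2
Nodal analysis, taking node 2 as the 0 V reference.
Source V1 fixes V_0 = 24 V.
KCL at each unknown node (sum of currents leaving = 0; resistances in Ω):
  Node 1: (V_1 - 24)/510 + (V_1 - 0)/2400 + (V_1 - V_3)/18000 = 0
  Node 3: (V_3 - V_1)/18000 + (V_3 - 0)/5600 = 0
Collecting terms (coefficients in siemens):
  0.002433·V_1 - 0.00005556·V_3 = 0.04706
  0.0002341·V_3 - 0.00005556·V_1 = 0
Determinant D = (0.002433)(0.0002341) - (-0.00005556)(-0.00005556) = 0.0000005665
V_1 = [(0.04706)(0.0002341) - (-0.00005556)(0)]/D = 19.45 V
V_3 = [(0.002433)(0) - (0.04706)(-0.00005556)]/D = 4.615 V
I_R4 = (V_2 - V_3)/R4 = (0 - 4.615)/5600 = -0.000824 A
|I_R4| = 0.000824 A

Final answer: |I_R4| = 0.000824 A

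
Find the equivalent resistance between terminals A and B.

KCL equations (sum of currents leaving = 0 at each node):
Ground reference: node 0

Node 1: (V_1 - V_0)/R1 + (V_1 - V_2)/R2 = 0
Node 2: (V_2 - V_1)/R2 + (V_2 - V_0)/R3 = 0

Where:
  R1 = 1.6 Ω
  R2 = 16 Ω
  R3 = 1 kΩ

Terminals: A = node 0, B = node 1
Reduce the network between node 0 (A) and node 1 (B) by series/parallel combination:
  Rs1 = R3 + R2 (series, joined only at node 2) = 1000 + 16 = 1016 Ω
  Rp1 = R1 ‖ Rs1 (parallel, both between nodes 0 and 1) = 1/(1/1.6 + 1/1016) = 1.597 Ω
R_eq = 1.597 Ω

Final answer: 1.597 Ω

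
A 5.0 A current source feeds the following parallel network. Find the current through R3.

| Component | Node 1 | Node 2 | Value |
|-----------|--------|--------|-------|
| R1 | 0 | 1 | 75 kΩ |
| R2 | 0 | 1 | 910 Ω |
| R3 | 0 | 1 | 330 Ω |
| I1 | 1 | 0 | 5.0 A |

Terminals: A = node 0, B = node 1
All resistors sit directly between nodes 0 and 1, so they are in parallel and share one voltage V; the full source current 5 A splits among them.
1/R_par = 1/75000 + 1/910 + 1/330 = 0.004143 S  =>  R_par = 241.4 Ω
V = I × R_par = 5 × 241.4 = 1207 V
I_R3 = V/R3 = 1207/330 = 3.658 A

Final answer: 3.658 A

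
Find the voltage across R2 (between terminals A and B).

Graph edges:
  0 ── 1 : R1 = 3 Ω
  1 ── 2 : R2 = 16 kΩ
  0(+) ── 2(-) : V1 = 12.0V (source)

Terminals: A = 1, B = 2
R1 and R2 are in series across V1 (node 0 → node 1 → node 2), and the output A–B is taken across R2, so this is a voltage divider.
Series current: I = V1/(R1 + R2) = 12/(3 + 16000) = 12/16000 = 0.0007499 A
V_R2 = I × R2 = V1 × R2/(R1 + R2) = 12 × 16000/16000 = 12 V

Final answer: 12 V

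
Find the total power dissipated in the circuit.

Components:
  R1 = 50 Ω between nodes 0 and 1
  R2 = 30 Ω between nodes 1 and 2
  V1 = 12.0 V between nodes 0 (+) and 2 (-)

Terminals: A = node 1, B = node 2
Nodal analysis, taking node 2 as the 0 V reference.
Source V1 fixes V_0 = 12 V.
KCL at each unknown node (sum of currents leaving = 0; resistances in Ω):
  Node 1: (V_1 - 12)/50 + (V_1 - 0)/30 = 0
Collecting terms: 0.05333 × V_1 = 0.24  =>  V_1 = 4.5 V
Power in each resistor, P = (ΔV)²/R:
  P_R1 = (12 - 4.5)²/50 = 1.125 W
  P_R2 = (4.5 - 0)²/30 = 0.675 W
P_total = P_R1 + P_R2 = 1.8 W

Final answer: 1.8 W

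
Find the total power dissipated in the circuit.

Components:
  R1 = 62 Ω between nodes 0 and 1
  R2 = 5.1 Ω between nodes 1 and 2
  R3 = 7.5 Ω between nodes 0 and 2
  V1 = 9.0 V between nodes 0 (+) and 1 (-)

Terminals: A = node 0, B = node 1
Nodal analysis, taking node 1 as the 0 V reference.
Source V1 fixes V_0 = 9 V.
KCL at each unknown node (sum of currents leaving = 0; resistances in Ω):
  Node 2: (V_2 - 0)/5.1 + (V_2 - 9)/7.5 = 0
Collecting terms: 0.3294 × V_2 = 1.2  =>  V_2 = 3.643 V
Power in each resistor, P = (ΔV)²/R:
  P_R1 = (9 - 0)²/62 = 1.306 W
  P_R2 = (0 - 3.643)²/5.1 = 2.602 W
  P_R3 = (9 - 3.643)²/7.5 = 3.827 W
P_total = P_R1 + P_R2 + P_R3 = 7.735 W

Final answer: 7.735 W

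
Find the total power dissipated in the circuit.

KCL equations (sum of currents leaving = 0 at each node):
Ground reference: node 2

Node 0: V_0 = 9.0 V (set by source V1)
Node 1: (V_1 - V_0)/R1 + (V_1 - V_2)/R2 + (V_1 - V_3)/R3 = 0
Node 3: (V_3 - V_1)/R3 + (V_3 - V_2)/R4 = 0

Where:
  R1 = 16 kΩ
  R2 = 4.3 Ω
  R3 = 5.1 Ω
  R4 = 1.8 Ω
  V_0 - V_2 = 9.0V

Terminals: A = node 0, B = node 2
Nodal analysis, taking node 2 as the 0 V reference.
Source V1 fixes V_0 = 9 V.
KCL at each unknown node (sum of currents leaving = 0; resistances in Ω):
  Node 1: (V_1 - 9)/16000 + (V_1 - 0)/4.3 + (V_1 - V_3)/5.1 = 0
  Node 3: (V_3 - V_1)/5.1 + (V_3 - 0)/1.8 = 0
Collecting terms (coefficients in siemens):
  0.4287·V_1 - 0.1961·V_3 = 0.0005625
  0.7516·V_3 - 0.1961·V_1 = 0
Determinant D = (0.4287)(0.7516) - (-0.1961)(-0.1961) = 0.2838
V_1 = [(0.0005625)(0.7516) - (-0.1961)(0)]/D = 0.00149 V
V_3 = [(0.4287)(0) - (0.0005625)(-0.1961)]/D = 0.0003887 V
Power in each resistor, P = (ΔV)²/R:
  P_R1 = (9 - 0.00149)²/16000 = 0.005061 W
  P_R2 = (0.00149 - 0)²/4.3 = 0.0000005162 W
  P_R3 = (0.00149 - 0.0003887)²/5.1 = 0.0000002378 W
  P_R4 = (0 - 0.0003887)²/1.8 = 0.00000008392 W
P_total = P_R1 + P_R2 + P_R3 + P_R4 = 0.005062 W

Final answer: 0.005062 W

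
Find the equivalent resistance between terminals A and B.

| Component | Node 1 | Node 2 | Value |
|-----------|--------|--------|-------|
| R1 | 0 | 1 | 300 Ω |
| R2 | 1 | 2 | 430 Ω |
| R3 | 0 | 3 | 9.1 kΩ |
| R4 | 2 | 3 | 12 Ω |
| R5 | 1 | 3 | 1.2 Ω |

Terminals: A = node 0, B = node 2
The network is not a plain series/parallel combination. Inject a 1 A test current into terminal A (node 0) and return it from terminal B (node 2); then R_eq = V_A / (1 A).
Nodal analysis, taking node 2 as the 0 V reference.
Current source I_test pushes 1 A into node 0 and draws it out of node 2.
KCL at each unknown node (sum of currents leaving = 0; resistances in Ω):
  Node 0: (V_0 - V_1)/300 + (V_0 - V_3)/9100 - 1 = 0
  Node 1: (V_1 - V_0)/300 + (V_1 - 0)/430 + (V_1 - V_3)/1.2 = 0
  Node 3: (V_3 - V_0)/9100 + (V_3 - V_1)/1.2 + (V_3 - 0)/12 = 0
Collecting terms (coefficients in siemens):
  0.003443·V_0 - 0.003333·V_1 - 0.0001099·V_3 = 1
  0.839·V_1 - 0.003333·V_0 - 0.8333·V_3 = 0
  0.9168·V_3 - 0.0001099·V_0 - 0.8333·V_1 = 0
Solving these 3 simultaneous equations (Gaussian elimination) gives:
  V_0 = 303.2 V, V_1 = 12.77 V, V_3 = 11.64 V
R_eq = V_0 / 1 A = 303.2 Ω

Final answer: 303.2 Ω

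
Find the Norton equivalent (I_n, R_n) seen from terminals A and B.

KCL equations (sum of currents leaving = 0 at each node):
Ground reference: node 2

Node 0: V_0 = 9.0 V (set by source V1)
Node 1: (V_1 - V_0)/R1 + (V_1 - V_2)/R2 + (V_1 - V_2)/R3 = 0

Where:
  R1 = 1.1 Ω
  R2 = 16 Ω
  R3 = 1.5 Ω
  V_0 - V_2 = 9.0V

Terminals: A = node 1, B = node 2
Find the Thévenin equivalent first; then I_n = V_th/R_th and R_n = R_th.
Step 1 — V_th is the open-circuit voltage V_A - V_B (nothing connected across the terminals).
Nodal analysis, taking node 2 as the 0 V reference.
Source V1 fixes V_0 = 9 V.
KCL at each unknown node (sum of currents leaving = 0; resistances in Ω):
  Node 1: (V_1 - 9)/1.1 + (V_1 - 0)/16 + (V_1 - 0)/1.5 = 0
Collecting terms: 1.638 × V_1 = 8.182  =>  V_1 = 4.994 V
V_th = V_1 - V_2 = 4.994 - 0 = 4.994 V
Step 2 — R_th: zero the source — replace V1 by a short circuit (node 2 merges into node 0) — and find the resistance seen between A (node 1) and B (node 0).
Reduce the network between node 1 (A) and node 0 (B) by series/parallel combination:
  Rp1 = R1 ‖ R2 ‖ R3 (parallel, all between nodes 0 and 1) = 1/(1/1.1 + 1/16 + 1/1.5) = 0.6104 Ω
R_th = 0.6104 Ω
I_n = V_th/R_th = 4.994/0.6104 = 8.182 A, and R_n = R_th = 0.6104 Ω

Final answer: I_n = 8.182 A, R_n = 0.6104 Ω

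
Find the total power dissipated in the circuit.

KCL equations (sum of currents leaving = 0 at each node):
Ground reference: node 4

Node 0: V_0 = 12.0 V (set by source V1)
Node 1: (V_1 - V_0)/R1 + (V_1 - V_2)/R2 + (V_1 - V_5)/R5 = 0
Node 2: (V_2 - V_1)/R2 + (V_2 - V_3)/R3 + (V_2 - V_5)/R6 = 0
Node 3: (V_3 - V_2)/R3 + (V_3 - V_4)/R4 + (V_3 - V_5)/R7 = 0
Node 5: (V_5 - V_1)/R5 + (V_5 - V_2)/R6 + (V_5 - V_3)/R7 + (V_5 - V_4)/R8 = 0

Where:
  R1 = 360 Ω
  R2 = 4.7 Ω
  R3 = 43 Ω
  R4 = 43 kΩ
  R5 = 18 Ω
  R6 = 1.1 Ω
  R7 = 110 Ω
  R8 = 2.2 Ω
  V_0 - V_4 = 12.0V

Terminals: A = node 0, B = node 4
Nodal analysis, taking node 4 as the 0 V reference.
Source V1 fixes V_0 = 12 V.
KCL at each unknown node (sum of currents leaving = 0; resistances in Ω):
  Node 1: (V_1 - 12)/360 + (V_1 - V_2)/4.7 + (V_1 - V_5)/18 = 0
  Node 2: (V_2 - V_1)/4.7 + (V_2 - V_3)/43 + (V_2 - V_5)/1.1 = 0
  Node 3: (V_3 - V_2)/43 + (V_3 - 0)/43000 + (V_3 - V_5)/110 = 0
  Node 5: (V_5 - V_1)/18 + (V_5 - V_2)/1.1 + (V_5 - V_3)/110 + (V_5 - 0)/2.2 = 0
Collecting terms (coefficients in siemens):
  0.2711·V_1 - 0.2128·V_2 - 0.05556·V_5 = 0.03333
  1.145·V_2 - 0.2128·V_1 - 0.02326·V_3 - 0.9091·V_5 = 0
  0.03237·V_3 - 0.02326·V_2 - 0.009091·V_5 = 0
  1.428·V_5 - 0.05556·V_1 - 0.9091·V_2 - 0.009091·V_3 = 0
Solving these 4 simultaneous equations (Gaussian elimination) gives:
  V_1 = 0.2155 V, V_2 = 0.09906 V, V_3 = 0.09139 V, V_5 = 0.07201 V
Power in each resistor, P = (ΔV)²/R:
  P_R1 = (12 - 0.2155)²/360 = 0.3858 W
  P_R2 = (0.2155 - 0.09906)²/4.7 = 0.002883 W
  P_R3 = (0.09906 - 0.09139)²/43 = 0.000001367 W
  P_R4 = (0.09139 - 0)²/43000 = 0.0000001942 W
  P_R5 = (0.2155 - 0.07201)²/18 = 0.001143 W
  P_R6 = (0.09906 - 0.07201)²/1.1 = 0.000665 W
  P_R7 = (0.09139 - 0.07201)²/110 = 0.000003414 W
  P_R8 = (0 - 0.07201)²/2.2 = 0.002357 W
P_total = P_R1 + P_R2 + P_R3 + P_R4 + P_R5 + P_R6 + P_R7 + P_R8 = 0.3928 W

Final answer: 0.3928 W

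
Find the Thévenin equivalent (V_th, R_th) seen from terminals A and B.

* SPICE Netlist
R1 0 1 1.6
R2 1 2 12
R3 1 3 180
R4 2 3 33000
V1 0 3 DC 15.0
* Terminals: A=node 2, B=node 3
Step 1 — V_th is the open-circuit voltage V_A - V_B (nothing connected across the terminals).
Nodal analysis, taking node 3 as the 0 V reference.
Source V1 fixes V_0 = 15 V.
KCL at each unknown node (sum of currents leaving = 0; resistances in Ω):
  Node 1: (V_1 - 15)/1.6 + (V_1 - V_2)/12 + (V_1 - 0)/180 = 0
  Node 2: (V_2 - V_1)/12 + (V_2 - 0)/33000 = 0
Collecting terms (coefficients in siemens):
  0.7139·V_1 - 0.08333·V_2 = 9.375
  0.08336·V_2 - 0.08333·V_1 = 0
Determinant D = (0.7139)(0.08336) - (-0.08333)(-0.08333) = 0.05257
V_1 = [(9.375)(0.08336) - (-0.08333)(0)]/D = 14.87 V
V_2 = [(0.7139)(0) - (9.375)(-0.08333)]/D = 14.86 V
V_th = V_2 - V_3 = 14.86 - 0 = 14.86 V
Step 2 — R_th: zero the source — replace V1 by a short circuit (node 3 merges into node 0) — and find the resistance seen between A (node 2) and B (node 0).
Reduce the network between node 2 (A) and node 0 (B) by series/parallel combination:
  Rp1 = R1 ‖ R3 (parallel, both between nodes 0 and 1) = 1/(1/1.6 + 1/180) = 1.586 Ω
  Rs1 = R2 + Rp1 (series, joined only at node 1) = 12 + 1.586 = 13.59 Ω
  Rp2 = R4 ‖ Rs1 (parallel, both between nodes 0 and 2) = 1/(1/33000 + 1/13.59) = 13.58 Ω
R_th = 13.58 Ω

Final answer: V_th = 14.86 V, R_th = 13.58 Ω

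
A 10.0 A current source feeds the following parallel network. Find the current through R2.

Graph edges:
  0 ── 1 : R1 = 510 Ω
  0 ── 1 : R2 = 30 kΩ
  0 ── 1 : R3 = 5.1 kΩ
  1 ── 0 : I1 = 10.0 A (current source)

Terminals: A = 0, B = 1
All resistors sit directly between nodes 0 and 1, so they are in parallel and share one voltage V; the full source current 10 A splits among them.
1/R_par = 1/510 + 1/30000 + 1/5100 = 0.00219 S  =>  R_par = 456.6 Ω
V = I × R_par = 10 × 456.6 = 4566 V
I_R2 = V/R2 = 4566/30000 = 0.1522 A

Final answer: 0.1522 A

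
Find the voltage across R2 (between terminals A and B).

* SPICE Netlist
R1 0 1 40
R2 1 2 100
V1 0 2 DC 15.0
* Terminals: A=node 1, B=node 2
R1 and R2 are in series across V1 (node 0 → node 1 → node 2), and the output A–B is taken across R2, so this is a voltage divider.
Series current: I = V1/(R1 + R2) = 15/(40 + 100) = 15/140 = 0.1071 A
V_R2 = I × R2 = V1 × R2/(R1 + R2) = 15 × 100/140 = 10.71 V

Final answer: 10.71 V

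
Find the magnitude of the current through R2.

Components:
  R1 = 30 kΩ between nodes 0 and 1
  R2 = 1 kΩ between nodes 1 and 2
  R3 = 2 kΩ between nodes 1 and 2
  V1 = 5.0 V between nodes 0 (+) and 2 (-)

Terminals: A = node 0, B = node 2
Nodal analysis, taking node 2 as the 0 V reference.
Source V1 fixes V_0 = 5 V.
KCL at each unknown node (sum of currents leaving = 0; resistances in Ω):
  Node 1: (V_1 - 5)/30000 + (V_1 - 0)/1000 + (V_1 - 0)/2000 = 0
Collecting terms: 0.001533 × V_1 = 0.0001667  =>  V_1 = 0.1087 V
I_R2 = (V_1 - V_2)/R2 = (0.1087 - 0)/1000 = 0.0001087 A
|I_R2| = 0.0001087 A

Final answer: |I_R2| = 0.0001087 A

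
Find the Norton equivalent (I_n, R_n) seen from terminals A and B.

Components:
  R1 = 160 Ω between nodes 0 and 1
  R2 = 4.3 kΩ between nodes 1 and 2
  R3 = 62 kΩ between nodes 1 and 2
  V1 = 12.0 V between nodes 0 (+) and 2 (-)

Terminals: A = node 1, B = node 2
Find the Thévenin equivalent first; then I_n = V_th/R_th and R_n = R_th.
Step 1 — V_th is the open-circuit voltage V_A - V_B (nothing connected across the terminals).
Nodal analysis, taking node 2 as the 0 V reference.
Source V1 fixes V_0 = 12 V.
KCL at each unknown node (sum of currents leaving = 0; resistances in Ω):
  Node 1: (V_1 - 12)/160 + (V_1 - 0)/4300 + (V_1 - 0)/62000 = 0
Collecting terms: 0.006499 × V_1 = 0.075  =>  V_1 = 11.54 V
V_th = V_1 - V_2 = 11.54 - 0 = 11.54 V
Step 2 — R_th: zero the source — replace V1 by a short circuit (node 2 merges into node 0) — and find the resistance seen between A (node 1) and B (node 0).
Reduce the network between node 1 (A) and node 0 (B) by series/parallel combination:
  Rp1 = R1 ‖ R2 ‖ R3 (parallel, all between nodes 0 and 1) = 1/(1/160 + 1/4300 + 1/62000) = 153.9 Ω
R_th = 153.9 Ω
I_n = V_th/R_th = 11.54/153.9 = 0.075 A, and R_n = R_th = 153.9 Ω

Final answer: I_n = 0.075 A, R_n = 153.9 Ω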